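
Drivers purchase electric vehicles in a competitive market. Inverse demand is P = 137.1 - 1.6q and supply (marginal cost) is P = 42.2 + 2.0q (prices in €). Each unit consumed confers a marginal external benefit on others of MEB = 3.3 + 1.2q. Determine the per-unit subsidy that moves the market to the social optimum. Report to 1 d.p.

subsidy = €52.4 per unit

Social marginal benefit = demand + MEB = 140.4 - 0.4q.
Set SMB = MC: 140.4 - 0.4q = 42.2 + 2.0q → q* = 40.9167.
The Pigouvian subsidy equals MEB at q*: 3.3 + 1.2×40.9167 = 52.4000.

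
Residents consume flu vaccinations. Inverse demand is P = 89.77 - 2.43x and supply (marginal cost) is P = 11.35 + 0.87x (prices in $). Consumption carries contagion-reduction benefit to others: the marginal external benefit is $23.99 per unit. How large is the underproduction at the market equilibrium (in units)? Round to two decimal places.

7.27 units

Market equilibrium (private): 11.35 + 0.87x = 89.77 - 2.43x → x_m = 23.7636.
Social marginal benefit = demand + MEB = 113.76 - 2.43x.
Set SMB = MC: 113.76 - 2.43x = 11.35 + 0.87x → x* = 31.0333.
Gap = |23.7636 − 31.0333| = 7.2697.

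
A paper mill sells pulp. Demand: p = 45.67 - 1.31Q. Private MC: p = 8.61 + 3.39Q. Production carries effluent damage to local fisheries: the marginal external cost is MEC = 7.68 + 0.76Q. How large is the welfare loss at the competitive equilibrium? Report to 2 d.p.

DWL = 17.12

Market equilibrium (private): 8.61 + 3.39Q = 45.67 - 1.31Q → Q_m = 7.8851.
Social marginal cost = private MC + MEC = 16.29 + 4.15Q.
Set SMC = demand: 16.29 + 4.15Q = 45.67 - 1.31Q → Q* = 5.3810.
The loss is the area between SMC and demand from Q* to Q_m; with linear curves that's a triangle of height MEC(Q_m).
DWL = ½ × 2.5041 × 13.6727 = 17.1189.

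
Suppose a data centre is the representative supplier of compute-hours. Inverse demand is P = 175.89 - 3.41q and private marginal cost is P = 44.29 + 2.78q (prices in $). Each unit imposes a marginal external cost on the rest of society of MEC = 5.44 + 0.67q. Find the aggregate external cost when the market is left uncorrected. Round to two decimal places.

Market equilibrium (private): 44.29 + 2.78q = 175.89 - 3.41q → q_m = 21.2601.
Total external cost = ∫₀^{q_m} (5.44 + 0.67q) dq = 5.44×21.2601 + ½×0.67×21.2601² = 267.0722.

$267.07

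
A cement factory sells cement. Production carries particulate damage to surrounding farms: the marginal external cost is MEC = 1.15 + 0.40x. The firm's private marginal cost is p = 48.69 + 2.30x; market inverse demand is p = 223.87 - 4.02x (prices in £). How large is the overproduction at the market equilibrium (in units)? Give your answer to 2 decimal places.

1.82 units

Market equilibrium (private): 48.69 + 2.30x = 223.87 - 4.02x → x_m = 27.7184.
Social marginal cost = private MC + MEC = 49.84 + 2.70x.
Set SMC = demand: 49.84 + 2.70x = 223.87 - 4.02x → x* = 25.8973.
Gap = |27.7184 − 25.8973| = 1.8211.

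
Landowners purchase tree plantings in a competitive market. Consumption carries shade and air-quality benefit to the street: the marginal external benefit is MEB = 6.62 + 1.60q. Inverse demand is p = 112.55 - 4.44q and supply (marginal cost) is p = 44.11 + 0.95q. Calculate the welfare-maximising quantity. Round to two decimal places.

q* = 19.80

Social marginal benefit = demand + MEB = 119.17 - 2.84q.
Set SMB = MC: 119.17 - 2.84q = 44.11 + 0.95q → q* = 19.8047.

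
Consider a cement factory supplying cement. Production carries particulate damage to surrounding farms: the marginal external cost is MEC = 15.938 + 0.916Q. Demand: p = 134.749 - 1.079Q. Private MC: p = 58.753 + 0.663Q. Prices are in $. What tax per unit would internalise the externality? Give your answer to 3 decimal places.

tax = $36.635 per unit

Social marginal cost = private MC + MEC = 74.691 + 1.579Q.
Set SMC = demand: 74.691 + 1.579Q = 134.749 - 1.079Q → Q* = 22.5952.
The Pigouvian tax equals MEC at Q*: 15.938 + 0.916×22.5952 = 36.6352.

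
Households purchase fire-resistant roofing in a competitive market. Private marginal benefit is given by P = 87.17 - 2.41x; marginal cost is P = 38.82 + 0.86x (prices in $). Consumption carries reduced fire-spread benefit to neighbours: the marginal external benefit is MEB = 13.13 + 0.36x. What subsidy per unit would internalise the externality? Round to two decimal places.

subsidy = $20.74 per unit

Social marginal benefit = demand + MEB = 100.30 - 2.05x.
Set SMB = MC: 100.30 - 2.05x = 38.82 + 0.86x → x* = 21.1271.
The Pigouvian subsidy equals MEB at x*: 13.13 + 0.36×21.1271 = 20.7358.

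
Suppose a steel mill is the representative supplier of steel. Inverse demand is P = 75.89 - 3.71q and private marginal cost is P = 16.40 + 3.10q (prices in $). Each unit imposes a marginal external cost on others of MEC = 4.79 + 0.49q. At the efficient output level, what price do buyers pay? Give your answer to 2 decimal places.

Social marginal cost = private MC + MEC = 21.19 + 3.59q.
Set SMC = demand: 21.19 + 3.59q = 75.89 - 3.71q → q* = 7.4932.
Consumer price on the demand curve at q*: 75.89 − 3.71×7.4932 = 48.0902.

P = $48.09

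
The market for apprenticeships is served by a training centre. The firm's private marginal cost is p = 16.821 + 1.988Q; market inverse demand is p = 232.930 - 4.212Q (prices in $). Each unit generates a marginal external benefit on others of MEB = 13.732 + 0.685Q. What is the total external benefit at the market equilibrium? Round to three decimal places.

Market equilibrium (private): 16.821 + 1.988Q = 232.930 - 4.212Q → Q_m = 34.8563.
Total external benefit = ∫₀^{Q_m} (13.732 + 0.685Q) dQ = 13.732×34.8563 + ½×0.685×34.8563² = 894.7711.

$894.771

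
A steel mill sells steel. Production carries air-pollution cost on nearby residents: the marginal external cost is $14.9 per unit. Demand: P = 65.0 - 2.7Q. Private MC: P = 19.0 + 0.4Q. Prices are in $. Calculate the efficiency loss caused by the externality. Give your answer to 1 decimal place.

Market equilibrium (private): 19.0 + 0.4Q = 65.0 - 2.7Q → Q_m = 14.8387.
Social marginal cost = private MC + MEC = 33.9 + 0.4Q.
Set SMC = demand: 33.9 + 0.4Q = 65.0 - 2.7Q → Q* = 10.0323.
The loss is the area between SMC and demand from Q* to Q_m; with linear curves that's a triangle of height MEC(Q_m).
DWL = ½ × 4.8064 × 14.9000 = 35.8077.

DWL = $35.8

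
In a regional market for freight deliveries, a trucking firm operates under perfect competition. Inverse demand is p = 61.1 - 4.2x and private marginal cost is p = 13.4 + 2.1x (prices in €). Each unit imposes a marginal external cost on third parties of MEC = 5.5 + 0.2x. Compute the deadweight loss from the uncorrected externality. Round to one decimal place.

DWL = €3.8

Market equilibrium (private): 13.4 + 2.1x = 61.1 - 4.2x → x_m = 7.5714.
Social marginal cost = private MC + MEC = 18.9 + 2.3x.
Set SMC = demand: 18.9 + 2.3x = 61.1 - 4.2x → x* = 6.4923.
Between x* and x_m the wedge SMC − demand runs linearly from 0 to MEC(x_m), so the loss is a triangle.
DWL = ½ × 1.0791 × 7.0143 = 3.7846.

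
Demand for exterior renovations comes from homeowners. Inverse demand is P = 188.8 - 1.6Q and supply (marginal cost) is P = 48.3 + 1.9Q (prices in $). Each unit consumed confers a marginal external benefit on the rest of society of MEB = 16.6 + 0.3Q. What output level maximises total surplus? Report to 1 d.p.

Social marginal benefit = demand + MEB = 205.4 - 1.3Q.
Set SMB = MC: 205.4 - 1.3Q = 48.3 + 1.9Q → Q* = 49.0938.

Q* = 49.1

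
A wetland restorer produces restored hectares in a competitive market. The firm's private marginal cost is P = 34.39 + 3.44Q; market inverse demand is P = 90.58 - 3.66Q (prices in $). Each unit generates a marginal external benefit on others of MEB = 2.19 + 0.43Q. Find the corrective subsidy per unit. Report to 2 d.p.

subsidy = $5.95 per unit

Social marginal cost = private MC − MEB = 32.20 + 3.01Q.
Set SMC = demand: 32.20 + 3.01Q = 90.58 - 3.66Q → Q* = 8.7526.
The Pigouvian subsidy equals MEB at Q*: 2.19 + 0.43×8.7526 = 5.9536.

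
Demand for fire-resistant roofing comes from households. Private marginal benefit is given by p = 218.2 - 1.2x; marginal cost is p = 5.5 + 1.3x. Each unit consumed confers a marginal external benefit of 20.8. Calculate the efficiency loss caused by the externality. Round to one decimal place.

Market equilibrium (private): 5.5 + 1.3x = 218.2 - 1.2x → x_m = 85.0800.
Social marginal benefit = demand + MEB = 239.0 - 1.2x.
Set SMB = MC: 239.0 - 1.2x = 5.5 + 1.3x → x* = 93.4000.
Between x* and x_m the wedge SMB − MC runs linearly from 0 to MEB(x_m), so the loss is a triangle.
DWL = ½ × 8.3200 × 20.8000 = 86.5280.

DWL = 86.5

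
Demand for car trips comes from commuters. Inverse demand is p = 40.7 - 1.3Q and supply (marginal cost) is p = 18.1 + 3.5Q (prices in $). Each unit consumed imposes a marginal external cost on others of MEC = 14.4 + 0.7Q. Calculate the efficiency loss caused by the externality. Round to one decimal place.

Market equilibrium (private): 18.1 + 3.5Q = 40.7 - 1.3Q → Q_m = 4.7083.
Social marginal benefit = demand − MEC = 26.3 - 2.0Q.
Set SMB = MC: 26.3 - 2.0Q = 18.1 + 3.5Q → Q* = 1.4909.
The loss is the area between SMB and MC from Q* to Q_m; with linear curves that's a triangle of height MEC(Q_m).
DWL = ½ × 3.2174 × 17.6958 = 28.4672.

DWL = $28.5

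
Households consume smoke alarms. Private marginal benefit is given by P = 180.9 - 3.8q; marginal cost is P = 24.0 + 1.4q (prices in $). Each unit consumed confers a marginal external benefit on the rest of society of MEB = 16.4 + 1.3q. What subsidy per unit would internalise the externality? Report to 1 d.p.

subsidy = $74.2 per unit

Social marginal benefit = demand + MEB = 197.3 - 2.5q.
Set SMB = MC: 197.3 - 2.5q = 24.0 + 1.4q → q* = 44.4359.
The Pigouvian subsidy equals MEB at q*: 16.4 + 1.3×44.4359 = 74.1667.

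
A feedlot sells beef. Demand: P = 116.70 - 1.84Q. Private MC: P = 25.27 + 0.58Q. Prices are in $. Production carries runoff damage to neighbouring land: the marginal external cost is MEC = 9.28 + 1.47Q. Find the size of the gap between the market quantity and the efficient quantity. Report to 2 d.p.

Market equilibrium (private): 25.27 + 0.58Q = 116.70 - 1.84Q → Q_m = 37.7810.
Social marginal cost = private MC + MEC = 34.55 + 2.05Q.
Set SMC = demand: 34.55 + 2.05Q = 116.70 - 1.84Q → Q* = 21.1183.
Gap = |37.7810 − 21.1183| = 16.6627.

16.66 units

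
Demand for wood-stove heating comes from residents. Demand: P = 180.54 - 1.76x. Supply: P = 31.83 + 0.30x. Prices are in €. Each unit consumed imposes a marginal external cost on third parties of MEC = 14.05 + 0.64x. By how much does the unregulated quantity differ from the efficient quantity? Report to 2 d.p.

22.32 units

Market equilibrium (private): 31.83 + 0.30x = 180.54 - 1.76x → x_m = 72.1893.
Social marginal benefit = demand − MEC = 166.49 - 2.40x.
Set SMB = MC: 166.49 - 2.40x = 31.83 + 0.30x → x* = 49.8741.
Gap = |72.1893 − 49.8741| = 22.3152.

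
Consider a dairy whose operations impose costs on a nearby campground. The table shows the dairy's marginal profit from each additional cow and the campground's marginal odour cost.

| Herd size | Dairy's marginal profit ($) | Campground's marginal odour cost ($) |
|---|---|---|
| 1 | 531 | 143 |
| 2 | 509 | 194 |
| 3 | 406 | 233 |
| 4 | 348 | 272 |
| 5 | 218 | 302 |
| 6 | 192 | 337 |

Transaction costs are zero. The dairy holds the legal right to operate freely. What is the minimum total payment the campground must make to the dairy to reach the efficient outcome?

$410

Left alone the dairy would choose level 6 (marginal profit stays positive).
Efficient level: k* = 4 (marginal profit ≥ marginal odour cost through 4).
The campground must at least cover the dairy's forgone profit from cutting 6→4: 218 + 192 = 410.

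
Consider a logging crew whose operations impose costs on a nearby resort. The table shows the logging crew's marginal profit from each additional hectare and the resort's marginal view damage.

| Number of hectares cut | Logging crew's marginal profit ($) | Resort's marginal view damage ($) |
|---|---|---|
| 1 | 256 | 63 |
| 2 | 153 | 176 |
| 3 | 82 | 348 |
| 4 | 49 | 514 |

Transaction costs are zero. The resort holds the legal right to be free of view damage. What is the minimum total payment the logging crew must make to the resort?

Efficient level: marginal profit ≥ marginal view damage through level 1, so k* = 1.
With the resort holding the right, the logging crew must at least compensate total damage at k*: 63 = 63.

$63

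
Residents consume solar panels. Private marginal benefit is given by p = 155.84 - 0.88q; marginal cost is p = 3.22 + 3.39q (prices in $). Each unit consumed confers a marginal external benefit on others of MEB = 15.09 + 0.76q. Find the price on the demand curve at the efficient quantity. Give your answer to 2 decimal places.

Social marginal benefit = demand + MEB = 170.93 - 0.12q.
Set SMB = MC: 170.93 - 0.12q = 3.22 + 3.39q → q* = 47.7806.
Consumer price on the demand curve at q*: 155.84 − 0.88×47.7806 = 113.7931.

P = $113.79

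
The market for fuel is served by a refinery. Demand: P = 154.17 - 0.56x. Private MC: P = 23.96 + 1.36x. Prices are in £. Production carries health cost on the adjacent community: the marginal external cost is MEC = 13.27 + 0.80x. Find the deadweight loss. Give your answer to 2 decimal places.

DWL = £838.15

Market equilibrium (private): 23.96 + 1.36x = 154.17 - 0.56x → x_m = 67.8177.
Social marginal cost = private MC + MEC = 37.23 + 2.16x.
Set SMC = demand: 37.23 + 2.16x = 154.17 - 0.56x → x* = 42.9926.
Height of the DWL triangle at x_m is SMC(x_m) − demand(x_m) = MEC(x_m) = 67.5242.
DWL = ½ × 24.8251 × 67.5242 = 838.1475.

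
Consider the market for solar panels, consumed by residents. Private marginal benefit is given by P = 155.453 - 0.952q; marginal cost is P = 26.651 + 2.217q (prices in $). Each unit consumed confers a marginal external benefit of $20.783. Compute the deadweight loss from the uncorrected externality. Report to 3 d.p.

Market equilibrium (private): 26.651 + 2.217q = 155.453 - 0.952q → q_m = 40.6444.
Social marginal benefit = demand + MEB = 176.236 - 0.952q.
Set SMB = MC: 176.236 - 0.952q = 26.651 + 2.217q → q* = 47.2026.
Height of the DWL triangle at q_m is SMB(q_m) − MC(q_m) = MEB(q_m) = 20.7830.
DWL = ½ × 6.5582 × 20.7830 = 68.1495.

DWL = $68.150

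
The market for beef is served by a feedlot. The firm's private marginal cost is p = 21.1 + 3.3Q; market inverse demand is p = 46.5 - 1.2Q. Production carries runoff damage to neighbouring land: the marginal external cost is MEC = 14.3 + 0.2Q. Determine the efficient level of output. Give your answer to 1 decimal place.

Social marginal cost = private MC + MEC = 35.4 + 3.5Q.
Set SMC = demand: 35.4 + 3.5Q = 46.5 - 1.2Q → Q* = 2.3617.

Q* = 2.4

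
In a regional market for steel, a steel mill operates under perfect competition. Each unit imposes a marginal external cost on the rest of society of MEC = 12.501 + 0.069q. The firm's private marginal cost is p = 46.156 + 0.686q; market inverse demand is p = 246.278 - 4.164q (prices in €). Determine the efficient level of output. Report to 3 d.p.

Social marginal cost = private MC + MEC = 58.657 + 0.755q.
Set SMC = demand: 58.657 + 0.755q = 246.278 - 4.164q → q* = 38.1421.

q* = 38.142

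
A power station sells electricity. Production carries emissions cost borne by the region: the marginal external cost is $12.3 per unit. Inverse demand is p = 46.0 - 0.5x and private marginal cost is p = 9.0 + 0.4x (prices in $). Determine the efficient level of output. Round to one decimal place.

x* = 27.4

Social marginal cost = private MC + MEC = 21.3 + 0.4x.
Set SMC = demand: 21.3 + 0.4x = 46.0 - 0.5x → x* = 27.4444.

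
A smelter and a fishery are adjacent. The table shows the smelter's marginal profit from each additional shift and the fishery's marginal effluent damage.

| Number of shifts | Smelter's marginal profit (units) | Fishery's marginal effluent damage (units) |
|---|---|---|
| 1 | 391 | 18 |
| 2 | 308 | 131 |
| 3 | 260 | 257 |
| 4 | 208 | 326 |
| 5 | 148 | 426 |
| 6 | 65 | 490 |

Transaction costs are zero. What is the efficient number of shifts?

3

Bargaining reaches the level where marginal profit last exceeds marginal effluent damage.
That holds through level 3 (260 ≥ 257) but not at 4 (208 < 326).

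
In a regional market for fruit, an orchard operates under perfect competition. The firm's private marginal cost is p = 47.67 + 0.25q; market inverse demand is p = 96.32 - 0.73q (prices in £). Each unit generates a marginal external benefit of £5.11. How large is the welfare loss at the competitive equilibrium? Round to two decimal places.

Market equilibrium (private): 47.67 + 0.25q = 96.32 - 0.73q → q_m = 49.6429.
Social marginal cost = private MC − MEB = 42.56 + 0.25q.
Set SMC = demand: 42.56 + 0.25q = 96.32 - 0.73q → q* = 54.8571.
Height of the DWL triangle at q_m is demand(q_m) − SMC(q_m) = MEB(q_m) = 5.1100.
DWL = ½ × 5.2142 × 5.1100 = 13.3223.

DWL = £13.32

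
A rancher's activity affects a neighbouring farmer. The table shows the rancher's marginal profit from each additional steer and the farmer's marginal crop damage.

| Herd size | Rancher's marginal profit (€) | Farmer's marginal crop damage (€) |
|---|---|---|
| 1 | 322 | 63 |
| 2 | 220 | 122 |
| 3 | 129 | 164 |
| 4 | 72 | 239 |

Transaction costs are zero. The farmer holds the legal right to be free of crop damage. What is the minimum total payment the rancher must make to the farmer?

€185

Efficient level: marginal profit ≥ marginal crop damage through level 2, so k* = 2.
With the farmer holding the right, the rancher must at least compensate total damage at k*: 63 + 122 = 185.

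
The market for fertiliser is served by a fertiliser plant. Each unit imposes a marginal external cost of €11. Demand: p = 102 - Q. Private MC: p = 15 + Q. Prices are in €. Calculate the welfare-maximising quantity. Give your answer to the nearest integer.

Social marginal cost = private MC + MEC = 26 + Q.
Set SMC = demand: 26 + Q = 102 - Q → Q* = 38.0000.

Q* = 38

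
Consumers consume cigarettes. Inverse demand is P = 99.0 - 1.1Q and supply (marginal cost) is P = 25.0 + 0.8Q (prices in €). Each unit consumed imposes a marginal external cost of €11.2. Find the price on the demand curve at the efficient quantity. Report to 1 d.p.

P = €62.6

Social marginal benefit = demand − MEC = 87.8 - 1.1Q.
Set SMB = MC: 87.8 - 1.1Q = 25.0 + 0.8Q → Q* = 33.0526.
Consumer price on the demand curve at Q*: 99.0 − 1.1×33.0526 = 62.6421.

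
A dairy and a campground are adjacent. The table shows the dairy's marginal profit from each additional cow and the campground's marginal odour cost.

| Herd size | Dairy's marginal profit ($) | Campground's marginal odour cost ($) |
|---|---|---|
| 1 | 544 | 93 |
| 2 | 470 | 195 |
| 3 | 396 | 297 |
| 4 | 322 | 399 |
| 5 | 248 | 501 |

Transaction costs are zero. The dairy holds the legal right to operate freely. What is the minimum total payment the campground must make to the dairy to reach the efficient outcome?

Left alone the dairy would choose level 5 (marginal profit stays positive).
Efficient level: k* = 3 (marginal profit ≥ marginal odour cost through 3).
The campground must at least cover the dairy's forgone profit from cutting 5→3: 322 + 248 = 570.

$570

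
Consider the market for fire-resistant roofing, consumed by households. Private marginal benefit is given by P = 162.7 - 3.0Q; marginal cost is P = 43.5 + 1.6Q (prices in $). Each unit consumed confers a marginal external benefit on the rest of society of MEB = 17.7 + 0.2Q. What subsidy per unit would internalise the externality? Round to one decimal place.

subsidy = $23.9 per unit

Social marginal benefit = demand + MEB = 180.4 - 2.8Q.
Set SMB = MC: 180.4 - 2.8Q = 43.5 + 1.6Q → Q* = 31.1136.
The Pigouvian subsidy equals MEB at Q*: 17.7 + 0.2×31.1136 = 23.9227.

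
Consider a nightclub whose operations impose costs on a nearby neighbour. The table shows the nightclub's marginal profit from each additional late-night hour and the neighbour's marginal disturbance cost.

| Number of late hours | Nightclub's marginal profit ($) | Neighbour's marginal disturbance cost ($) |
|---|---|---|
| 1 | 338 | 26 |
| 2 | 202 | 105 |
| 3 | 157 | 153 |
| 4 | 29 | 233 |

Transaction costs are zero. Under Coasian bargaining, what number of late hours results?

Bargaining reaches the level where marginal profit last exceeds marginal disturbance cost.
That holds through level 3 (157 ≥ 153) but not at 4 (29 < 233).

3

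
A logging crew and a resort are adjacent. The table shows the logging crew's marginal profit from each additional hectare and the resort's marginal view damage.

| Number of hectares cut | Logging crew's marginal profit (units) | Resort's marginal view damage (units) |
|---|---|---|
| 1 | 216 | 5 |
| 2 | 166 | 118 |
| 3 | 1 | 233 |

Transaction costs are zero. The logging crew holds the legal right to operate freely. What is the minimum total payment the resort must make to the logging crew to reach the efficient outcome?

Left alone the logging crew would choose level 3 (marginal profit stays positive).
Efficient level: k* = 2 (marginal profit ≥ marginal view damage through 2).
The resort must at least cover the logging crew's forgone profit from cutting 3→2: 1 = 1.

1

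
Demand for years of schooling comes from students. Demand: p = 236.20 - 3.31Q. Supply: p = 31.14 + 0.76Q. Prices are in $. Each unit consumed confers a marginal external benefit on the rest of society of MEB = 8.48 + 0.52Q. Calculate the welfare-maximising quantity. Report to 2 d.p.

Q* = 60.15

Social marginal benefit = demand + MEB = 244.68 - 2.79Q.
Set SMB = MC: 244.68 - 2.79Q = 31.14 + 0.76Q → Q* = 60.1521.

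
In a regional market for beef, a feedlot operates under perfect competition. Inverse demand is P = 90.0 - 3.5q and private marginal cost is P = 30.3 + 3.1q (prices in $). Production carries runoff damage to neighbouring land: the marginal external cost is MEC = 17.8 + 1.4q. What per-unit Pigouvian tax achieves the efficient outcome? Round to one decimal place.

Social marginal cost = private MC + MEC = 48.1 + 4.5q.
Set SMC = demand: 48.1 + 4.5q = 90.0 - 3.5q → q* = 5.2375.
The Pigouvian tax equals MEC at q*: 17.8 + 1.4×5.2375 = 25.1325.

tax = $25.1 per unit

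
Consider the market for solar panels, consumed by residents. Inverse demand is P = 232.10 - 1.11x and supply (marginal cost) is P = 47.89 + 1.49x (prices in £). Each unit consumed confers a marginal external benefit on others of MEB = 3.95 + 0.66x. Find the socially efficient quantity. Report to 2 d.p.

Social marginal benefit = demand + MEB = 236.05 - 0.45x.
Set SMB = MC: 236.05 - 0.45x = 47.89 + 1.49x → x* = 96.9897.

x* = 96.99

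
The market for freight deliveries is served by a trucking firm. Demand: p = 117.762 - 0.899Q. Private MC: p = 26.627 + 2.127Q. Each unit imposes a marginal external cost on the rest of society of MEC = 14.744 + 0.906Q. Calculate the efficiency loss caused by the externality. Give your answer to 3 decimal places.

Market equilibrium (private): 26.627 + 2.127Q = 117.762 - 0.899Q → Q_m = 30.1173.
Social marginal cost = private MC + MEC = 41.371 + 3.033Q.
Set SMC = demand: 41.371 + 3.033Q = 117.762 - 0.899Q → Q* = 19.4280.
Height of the DWL triangle at Q_m is SMC(Q_m) − demand(Q_m) = MEC(Q_m) = 42.0303.
DWL = ½ × 10.6893 × 42.0303 = 224.6372.

DWL = 224.637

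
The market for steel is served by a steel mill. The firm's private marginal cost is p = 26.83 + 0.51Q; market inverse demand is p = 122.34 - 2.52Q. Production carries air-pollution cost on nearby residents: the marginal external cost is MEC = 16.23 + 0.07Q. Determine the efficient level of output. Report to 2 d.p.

Q* = 25.57

Social marginal cost = private MC + MEC = 43.06 + 0.58Q.
Set SMC = demand: 43.06 + 0.58Q = 122.34 - 2.52Q → Q* = 25.5742.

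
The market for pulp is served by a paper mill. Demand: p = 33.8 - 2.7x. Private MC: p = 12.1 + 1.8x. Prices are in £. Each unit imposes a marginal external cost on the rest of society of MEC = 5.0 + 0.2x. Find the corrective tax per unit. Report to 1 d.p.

Social marginal cost = private MC + MEC = 17.1 + 2.0x.
Set SMC = demand: 17.1 + 2.0x = 33.8 - 2.7x → x* = 3.5532.
The Pigouvian tax equals MEC at x*: 5.0 + 0.2×3.5532 = 5.7106.

tax = £5.7 per unit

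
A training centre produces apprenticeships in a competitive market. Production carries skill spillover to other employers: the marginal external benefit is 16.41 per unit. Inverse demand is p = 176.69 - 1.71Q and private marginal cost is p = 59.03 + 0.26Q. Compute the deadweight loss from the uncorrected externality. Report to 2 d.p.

DWL = 68.35

Market equilibrium (private): 59.03 + 0.26Q = 176.69 - 1.71Q → Q_m = 59.7259.
Social marginal cost = private MC − MEB = 42.62 + 0.26Q.
Set SMC = demand: 42.62 + 0.26Q = 176.69 - 1.71Q → Q* = 68.0558.
Between Q* and Q_m the wedge demand − SMC runs linearly from 0 to MEB(Q_m), so the loss is a triangle.
DWL = ½ × 8.3299 × 16.4100 = 68.3468.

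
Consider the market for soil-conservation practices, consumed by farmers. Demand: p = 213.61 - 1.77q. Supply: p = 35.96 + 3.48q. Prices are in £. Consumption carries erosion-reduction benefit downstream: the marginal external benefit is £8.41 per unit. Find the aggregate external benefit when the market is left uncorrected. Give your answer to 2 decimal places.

£284.58

Market equilibrium (private): 35.96 + 3.48q = 213.61 - 1.77q → q_m = 33.8381.
Total external benefit = MEB × q_m = 8.41 × 33.8381 = 284.5784.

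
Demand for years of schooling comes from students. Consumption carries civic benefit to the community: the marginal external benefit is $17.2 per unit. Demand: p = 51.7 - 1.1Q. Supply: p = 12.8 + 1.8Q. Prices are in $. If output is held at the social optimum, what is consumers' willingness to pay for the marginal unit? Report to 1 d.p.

P = $30.4

Social marginal benefit = demand + MEB = 68.9 - 1.1Q.
Set SMB = MC: 68.9 - 1.1Q = 12.8 + 1.8Q → Q* = 19.3448.
Consumer price on the demand curve at Q*: 51.7 − 1.1×19.3448 = 30.4207.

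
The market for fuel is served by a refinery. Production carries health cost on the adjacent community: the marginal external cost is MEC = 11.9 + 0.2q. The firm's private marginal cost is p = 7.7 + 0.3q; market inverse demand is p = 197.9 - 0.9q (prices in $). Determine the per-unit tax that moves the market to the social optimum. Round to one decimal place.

Social marginal cost = private MC + MEC = 19.6 + 0.5q.
Set SMC = demand: 19.6 + 0.5q = 197.9 - 0.9q → q* = 127.3571.
The Pigouvian tax equals MEC at q*: 11.9 + 0.2×127.3571 = 37.3714.

tax = $37.4 per unit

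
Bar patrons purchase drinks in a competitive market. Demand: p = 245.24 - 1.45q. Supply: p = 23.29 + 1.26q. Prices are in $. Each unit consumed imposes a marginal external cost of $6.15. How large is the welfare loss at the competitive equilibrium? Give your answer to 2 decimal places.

DWL = $6.98

Market equilibrium (private): 23.29 + 1.26q = 245.24 - 1.45q → q_m = 81.9004.
Social marginal benefit = demand − MEC = 239.09 - 1.45q.
Set SMB = MC: 239.09 - 1.45q = 23.29 + 1.26q → q* = 79.6310.
The loss is the area between SMB and MC from q* to q_m; with linear curves that's a triangle of height MEC(q_m).
DWL = ½ × 2.2694 × 6.1500 = 6.9784.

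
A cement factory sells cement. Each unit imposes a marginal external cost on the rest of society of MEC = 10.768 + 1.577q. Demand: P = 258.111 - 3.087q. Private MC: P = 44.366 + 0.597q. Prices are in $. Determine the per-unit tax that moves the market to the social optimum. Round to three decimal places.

tax = $71.611 per unit

Social marginal cost = private MC + MEC = 55.134 + 2.174q.
Set SMC = demand: 55.134 + 2.174q = 258.111 - 3.087q → q* = 38.5814.
The Pigouvian tax equals MEC at q*: 10.768 + 1.577×38.5814 = 71.6109.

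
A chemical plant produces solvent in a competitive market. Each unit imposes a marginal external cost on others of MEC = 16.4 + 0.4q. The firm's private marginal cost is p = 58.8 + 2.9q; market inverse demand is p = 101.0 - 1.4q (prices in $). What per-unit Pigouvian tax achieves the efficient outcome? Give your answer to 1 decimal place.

Social marginal cost = private MC + MEC = 75.2 + 3.3q.
Set SMC = demand: 75.2 + 3.3q = 101.0 - 1.4q → q* = 5.4894.
The Pigouvian tax equals MEC at q*: 16.4 + 0.4×5.4894 = 18.5958.

tax = $18.6 per unit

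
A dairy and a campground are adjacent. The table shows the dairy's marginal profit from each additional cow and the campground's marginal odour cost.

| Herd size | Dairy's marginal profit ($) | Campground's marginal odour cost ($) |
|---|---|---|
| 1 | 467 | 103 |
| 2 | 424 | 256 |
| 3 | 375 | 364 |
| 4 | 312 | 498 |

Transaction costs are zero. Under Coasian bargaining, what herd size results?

3

Bargaining reaches the level where marginal profit last exceeds marginal odour cost.
That holds through level 3 (375 ≥ 364) but not at 4 (312 < 498).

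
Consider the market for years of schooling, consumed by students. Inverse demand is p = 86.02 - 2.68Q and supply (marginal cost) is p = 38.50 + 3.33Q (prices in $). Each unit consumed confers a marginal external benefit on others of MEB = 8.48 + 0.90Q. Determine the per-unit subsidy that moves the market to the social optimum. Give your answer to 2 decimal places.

subsidy = $18.34 per unit

Social marginal benefit = demand + MEB = 94.50 - 1.78Q.
Set SMB = MC: 94.50 - 1.78Q = 38.50 + 3.33Q → Q* = 10.9589.
The Pigouvian subsidy equals MEB at Q*: 8.48 + 0.90×10.9589 = 18.3430.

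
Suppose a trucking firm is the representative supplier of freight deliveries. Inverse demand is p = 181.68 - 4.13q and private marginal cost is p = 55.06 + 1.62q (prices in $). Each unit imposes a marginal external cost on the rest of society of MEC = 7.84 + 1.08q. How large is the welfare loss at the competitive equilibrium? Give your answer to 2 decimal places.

DWL = $73.21

Market equilibrium (private): 55.06 + 1.62q = 181.68 - 4.13q → q_m = 22.0209.
Social marginal cost = private MC + MEC = 62.90 + 2.70q.
Set SMC = demand: 62.90 + 2.70q = 181.68 - 4.13q → q* = 17.3909.
Between q* and q_m the wedge SMC − demand runs linearly from 0 to MEC(q_m), so the loss is a triangle.
DWL = ½ × 4.6300 × 31.6225 = 73.2061.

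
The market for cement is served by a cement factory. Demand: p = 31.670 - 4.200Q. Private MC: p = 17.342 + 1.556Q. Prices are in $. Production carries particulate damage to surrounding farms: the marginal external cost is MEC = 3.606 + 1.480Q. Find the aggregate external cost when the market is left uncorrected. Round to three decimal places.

Market equilibrium (private): 17.342 + 1.556Q = 31.670 - 4.200Q → Q_m = 2.4892.
Total external cost = ∫₀^{Q_m} (3.606 + 1.480Q) dQ = 3.606×2.4892 + ½×1.480×2.4892² = 13.5612.

$13.561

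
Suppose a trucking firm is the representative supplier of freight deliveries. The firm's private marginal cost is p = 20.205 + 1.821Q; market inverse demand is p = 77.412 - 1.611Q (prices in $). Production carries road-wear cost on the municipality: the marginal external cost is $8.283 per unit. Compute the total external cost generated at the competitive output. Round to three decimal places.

Market equilibrium (private): 20.205 + 1.821Q = 77.412 - 1.611Q → Q_m = 16.6687.
Total external cost = MEC × Q_m = 8.283 × 16.6687 = 138.0668.

$138.067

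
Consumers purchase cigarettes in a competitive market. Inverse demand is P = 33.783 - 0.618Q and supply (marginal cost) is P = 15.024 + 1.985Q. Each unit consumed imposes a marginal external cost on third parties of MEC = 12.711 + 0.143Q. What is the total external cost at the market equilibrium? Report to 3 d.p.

95.318

Market equilibrium (private): 15.024 + 1.985Q = 33.783 - 0.618Q → Q_m = 7.2067.
Total external cost = ∫₀^{Q_m} (12.711 + 0.143Q) dQ = 12.711×7.2067 + ½×0.143×7.2067² = 95.3178.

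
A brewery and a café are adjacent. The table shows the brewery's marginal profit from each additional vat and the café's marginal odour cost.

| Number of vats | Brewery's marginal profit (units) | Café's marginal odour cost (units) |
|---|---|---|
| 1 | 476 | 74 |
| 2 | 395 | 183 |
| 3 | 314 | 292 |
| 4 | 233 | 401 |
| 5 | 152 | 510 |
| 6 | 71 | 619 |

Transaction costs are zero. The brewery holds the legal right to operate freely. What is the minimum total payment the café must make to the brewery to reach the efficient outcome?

456

Left alone the brewery would choose level 6 (marginal profit stays positive).
Efficient level: k* = 3 (marginal profit ≥ marginal odour cost through 3).
The café must at least cover the brewery's forgone profit from cutting 6→3: 233 + 152 + 71 = 456.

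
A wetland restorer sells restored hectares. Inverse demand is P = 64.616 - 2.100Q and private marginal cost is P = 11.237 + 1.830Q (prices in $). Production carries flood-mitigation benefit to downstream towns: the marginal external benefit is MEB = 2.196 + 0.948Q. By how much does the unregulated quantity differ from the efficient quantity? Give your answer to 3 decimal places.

5.054 units

Market equilibrium (private): 11.237 + 1.830Q = 64.616 - 2.100Q → Q_m = 13.5824.
Social marginal cost = private MC − MEB = 9.041 + 0.882Q.
Set SMC = demand: 9.041 + 0.882Q = 64.616 - 2.100Q → Q* = 18.6368.
Gap = |13.5824 − 18.6368| = 5.0544.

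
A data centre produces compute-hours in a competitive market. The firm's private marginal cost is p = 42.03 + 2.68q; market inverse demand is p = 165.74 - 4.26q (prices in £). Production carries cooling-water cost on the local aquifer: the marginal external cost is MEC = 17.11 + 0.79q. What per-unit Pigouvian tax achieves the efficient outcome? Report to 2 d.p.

tax = £28.00 per unit

Social marginal cost = private MC + MEC = 59.14 + 3.47q.
Set SMC = demand: 59.14 + 3.47q = 165.74 - 4.26q → q* = 13.7904.
The Pigouvian tax equals MEC at q*: 17.11 + 0.79×13.7904 = 28.0044.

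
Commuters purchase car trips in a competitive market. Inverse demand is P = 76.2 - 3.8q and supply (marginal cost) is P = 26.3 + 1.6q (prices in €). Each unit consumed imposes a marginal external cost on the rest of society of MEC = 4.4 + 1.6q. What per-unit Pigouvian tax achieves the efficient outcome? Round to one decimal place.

Social marginal benefit = demand − MEC = 71.8 - 5.4q.
Set SMB = MC: 71.8 - 5.4q = 26.3 + 1.6q → q* = 6.5000.
The Pigouvian tax equals MEC at q*: 4.4 + 1.6×6.5000 = 14.8000.

tax = €14.8 per unit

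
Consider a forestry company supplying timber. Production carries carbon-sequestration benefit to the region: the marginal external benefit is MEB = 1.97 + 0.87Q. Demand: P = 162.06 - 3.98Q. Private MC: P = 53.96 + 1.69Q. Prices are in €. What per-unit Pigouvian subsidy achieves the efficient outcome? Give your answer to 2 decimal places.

Social marginal cost = private MC − MEB = 51.99 + 0.82Q.
Set SMC = demand: 51.99 + 0.82Q = 162.06 - 3.98Q → Q* = 22.9313.
The Pigouvian subsidy equals MEB at Q*: 1.97 + 0.87×22.9313 = 21.9202.

subsidy = €21.92 per unit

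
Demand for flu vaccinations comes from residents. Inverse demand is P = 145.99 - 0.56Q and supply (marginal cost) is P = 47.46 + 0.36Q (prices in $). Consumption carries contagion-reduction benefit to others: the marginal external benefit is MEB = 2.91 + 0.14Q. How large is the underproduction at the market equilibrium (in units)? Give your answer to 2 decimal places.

Market equilibrium (private): 47.46 + 0.36Q = 145.99 - 0.56Q → Q_m = 107.0978.
Social marginal benefit = demand + MEB = 148.90 - 0.42Q.
Set SMB = MC: 148.90 - 0.42Q = 47.46 + 0.36Q → Q* = 130.0513.
Gap = |107.0978 − 130.0513| = 22.9535.

22.95 units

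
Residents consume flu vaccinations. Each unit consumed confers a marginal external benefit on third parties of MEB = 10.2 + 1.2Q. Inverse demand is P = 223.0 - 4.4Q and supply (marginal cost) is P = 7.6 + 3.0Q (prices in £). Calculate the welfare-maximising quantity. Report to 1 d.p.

Q* = 36.4

Social marginal benefit = demand + MEB = 233.2 - 3.2Q.
Set SMB = MC: 233.2 - 3.2Q = 7.6 + 3.0Q → Q* = 36.3871.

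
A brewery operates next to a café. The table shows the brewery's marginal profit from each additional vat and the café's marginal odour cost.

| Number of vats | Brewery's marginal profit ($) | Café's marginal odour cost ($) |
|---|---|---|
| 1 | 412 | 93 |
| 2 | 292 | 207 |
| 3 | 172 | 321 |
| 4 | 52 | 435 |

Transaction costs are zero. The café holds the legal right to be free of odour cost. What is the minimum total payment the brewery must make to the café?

Efficient level: marginal profit ≥ marginal odour cost through level 2, so k* = 2.
With the café holding the right, the brewery must at least compensate total damage at k*: 93 + 207 = 300.

$300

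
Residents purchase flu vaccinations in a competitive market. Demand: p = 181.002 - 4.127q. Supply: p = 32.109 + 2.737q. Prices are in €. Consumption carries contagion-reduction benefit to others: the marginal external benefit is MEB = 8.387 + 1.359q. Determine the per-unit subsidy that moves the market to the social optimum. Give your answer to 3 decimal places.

subsidy = €47.214 per unit

Social marginal benefit = demand + MEB = 189.389 - 2.768q.
Set SMB = MC: 189.389 - 2.768q = 32.109 + 2.737q → q* = 28.5704.
The Pigouvian subsidy equals MEB at q*: 8.387 + 1.359×28.5704 = 47.2142.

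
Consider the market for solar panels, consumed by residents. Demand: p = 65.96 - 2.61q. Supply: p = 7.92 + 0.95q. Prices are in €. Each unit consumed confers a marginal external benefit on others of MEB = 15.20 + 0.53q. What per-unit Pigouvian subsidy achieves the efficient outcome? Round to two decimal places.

Social marginal benefit = demand + MEB = 81.16 - 2.08q.
Set SMB = MC: 81.16 - 2.08q = 7.92 + 0.95q → q* = 24.1716.
The Pigouvian subsidy equals MEB at q*: 15.20 + 0.53×24.1716 = 28.0109.

subsidy = €28.01 per unit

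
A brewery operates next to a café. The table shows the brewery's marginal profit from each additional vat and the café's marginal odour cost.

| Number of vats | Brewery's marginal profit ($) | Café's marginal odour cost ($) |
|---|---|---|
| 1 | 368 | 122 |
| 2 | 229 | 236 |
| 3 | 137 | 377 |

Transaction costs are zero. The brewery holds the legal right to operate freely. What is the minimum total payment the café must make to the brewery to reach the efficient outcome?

$366

Left alone the brewery would choose level 3 (marginal profit stays positive).
Efficient level: k* = 1 (marginal profit ≥ marginal odour cost through 1).
The café must at least cover the brewery's forgone profit from cutting 3→1: 229 + 137 = 366.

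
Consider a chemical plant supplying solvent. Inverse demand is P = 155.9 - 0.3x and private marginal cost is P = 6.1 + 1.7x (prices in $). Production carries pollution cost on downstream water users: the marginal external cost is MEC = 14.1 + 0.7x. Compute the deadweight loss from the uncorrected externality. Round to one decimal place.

Market equilibrium (private): 6.1 + 1.7x = 155.9 - 0.3x → x_m = 74.9000.
Social marginal cost = private MC + MEC = 20.2 + 2.4x.
Set SMC = demand: 20.2 + 2.4x = 155.9 - 0.3x → x* = 50.2593.
The loss is the area between SMC and demand from x* to x_m; with linear curves that's a triangle of height MEC(x_m).
DWL = ½ × 24.6407 × 66.5300 = 819.6729.

DWL = $819.7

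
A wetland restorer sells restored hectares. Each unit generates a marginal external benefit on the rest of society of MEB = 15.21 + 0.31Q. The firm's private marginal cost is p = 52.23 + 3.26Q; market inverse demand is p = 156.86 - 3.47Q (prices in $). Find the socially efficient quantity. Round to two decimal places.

Social marginal cost = private MC − MEB = 37.02 + 2.95Q.
Set SMC = demand: 37.02 + 2.95Q = 156.86 - 3.47Q → Q* = 18.6667.

Q* = 18.67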